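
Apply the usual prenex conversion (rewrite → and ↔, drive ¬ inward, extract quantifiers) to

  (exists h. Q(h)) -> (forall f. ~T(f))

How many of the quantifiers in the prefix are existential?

0

Rewrite implications/biconditionals: A → B as ¬A ∨ B.
  ~(exists h. Q(h)) | (forall f. ~T(f))
Drive negations inward (¬∀x A ≡ ∃x ¬A, ¬∃x A ≡ ∀x ¬A, De Morgan for ∧/∨):
  (forall h. ~Q(h)) | (forall f. ~T(f))
All bound variables are already distinct, so no renaming is needed.
Extract every quantifier outward, since the variables are now distinct and don't occur free across branches:
  forall h. forall f. (~Q(h) | ~T(f))
The prefix is forall h forall f: 2 universal, 0 existential.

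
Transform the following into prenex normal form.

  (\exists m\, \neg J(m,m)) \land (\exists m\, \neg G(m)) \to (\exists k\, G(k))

\forall m\, \forall p\, \exists k\, (J(m,m) \lor G(p) \lor G(k))

Eliminate → and ↔ using ¬ and ∨.
  \neg ((\exists m\, \neg J(m,m)) \land (\exists m\, \neg G(m))) \lor (\exists k\, G(k))
Move each ¬ inward, flipping quantifiers it crosses:
  (\forall m\, J(m,m)) \lor (\forall m\, G(m)) \lor (\exists k\, G(k))
Standardize variables apart so no two quantifiers bind the same name: m↦p.
  (\forall m\, J(m,m)) \lor (\forall p\, G(p)) \lor (\exists k\, G(k))
Pull the quantifiers to the front (each side's bound variable is not free in the other side):
  \forall m\, \forall p\, \exists k\, (J(m,m) \lor G(p) \lor G(k))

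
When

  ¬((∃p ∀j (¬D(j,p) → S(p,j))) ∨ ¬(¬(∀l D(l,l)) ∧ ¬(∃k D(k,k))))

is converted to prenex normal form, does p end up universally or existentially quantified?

universal

Rewrite implications/biconditionals: A → B as ¬A ∨ B.
  ¬((∃p ∀j (¬¬D(j,p) ∨ S(p,j))) ∨ ¬(¬(∀l D(l,l)) ∧ ¬(∃k D(k,k))))
Move each ¬ inward, flipping quantifiers it crosses:
  (∀p ∃j (¬D(j,p) ∧ ¬S(p,j))) ∧ (∃l ¬D(l,l)) ∧ (∀k ¬D(k,k))
Extract every quantifier outward, since the variables are now distinct and don't occur free across branches:
  ∀p ∃j ∃l ∀k (¬D(j,p) ∧ ¬S(p,j) ∧ ¬D(l,l) ∧ ¬D(k,k))
The quantifier ∃p sits under an odd number of negations (counting the antecedent side of each →), so it flips to ∀p.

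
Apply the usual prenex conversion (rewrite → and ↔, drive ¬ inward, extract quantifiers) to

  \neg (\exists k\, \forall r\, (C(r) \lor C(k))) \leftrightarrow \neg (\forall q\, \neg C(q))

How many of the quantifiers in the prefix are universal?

3

Eliminate → and ↔ using ¬ and ∨; A ↔ B as (¬A ∨ B) ∧ (¬B ∨ A).
  (\neg \neg (\exists k\, \forall r\, (C(r) \lor C(k))) \lor \neg (\forall q\, \neg C(q))) \land (\neg \neg (\forall q\, \neg C(q)) \lor \neg (\exists k\, \forall r\, (C(r) \lor C(k))))
Move each ¬ inward, flipping quantifiers it crosses:
  ((\exists k\, \forall r\, (C(r) \lor C(k))) \lor (\exists q\, C(q))) \land ((\forall q\, \neg C(q)) \lor (\forall k\, \exists r\, (\neg C(r) \land \neg C(k))))
Standardize variables apart so no two quantifiers bind the same name: q↦t, k↦s, r↦a.
  ((\exists k\, \forall r\, (C(r) \lor C(k))) \lor (\exists q\, C(q))) \land ((\forall t\, \neg C(t)) \lor (\forall s\, \exists a\, (\neg C(a) \land \neg C(s))))
Extract every quantifier outward, since the variables are now distinct and don't occur free across branches:
  \exists k\, \forall r\, \exists q\, \forall t\, \forall s\, \exists a\, ((C(r) \lor C(k) \lor C(q)) \land (\neg C(t) \lor \neg C(a) \land \neg C(s)))
The prefix is \exists k \forall r \exists q \forall t \forall s \exists a: 3 universal, 3 existential.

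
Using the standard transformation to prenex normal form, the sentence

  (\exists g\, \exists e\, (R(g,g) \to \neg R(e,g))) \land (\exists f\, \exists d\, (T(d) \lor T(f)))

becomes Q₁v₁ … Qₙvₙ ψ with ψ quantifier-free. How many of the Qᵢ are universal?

Eliminate → and ↔ using ¬ and ∨.
  (\exists g\, \exists e\, (\neg R(g,g) \lor \neg R(e,g))) \land (\exists f\, \exists d\, (T(d) \lor T(f)))
All bound variables are already distinct, so no renaming is needed.
Finally move all quantifiers to the prefix:
  \exists g\, \exists e\, \exists f\, \exists d\, ((\neg R(g,g) \lor \neg R(e,g)) \land (T(d) \lor T(f)))
The prefix is \exists g \exists e \exists f \exists d: 0 universal, 4 existential.

0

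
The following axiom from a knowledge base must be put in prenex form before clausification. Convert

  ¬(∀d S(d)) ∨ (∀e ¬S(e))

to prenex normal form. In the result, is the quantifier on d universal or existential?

Drive negations inward (¬∀x A ≡ ∃x ¬A, ¬∃x A ≡ ∀x ¬A, De Morgan for ∧/∨):
  (∃d ¬S(d)) ∨ (∀e ¬S(e))
Extract every quantifier outward, since the variables are now distinct and don't occur free across branches:
  ∃d ∀e (¬S(d) ∨ ¬S(e))
The quantifier ∀d sits under an odd number of negations, so it flips to ∃d.

existential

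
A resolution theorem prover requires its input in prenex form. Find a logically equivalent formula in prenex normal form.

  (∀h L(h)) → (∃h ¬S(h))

Eliminate → and ↔ using ¬ and ∨.
  ¬(∀h L(h)) ∨ (∃h ¬S(h))
Push ¬ through the quantifiers and connectives to reach negation normal form:
  (∃h ¬L(h)) ∨ (∃h ¬S(h))
Standardize variables apart so no two quantifiers bind the same name: h↦z.
  (∃h ¬L(h)) ∨ (∃z ¬S(z))
Pull the quantifiers to the front (each side's bound variable is not free in the other side):
  ∃h ∃z (¬L(h) ∨ ¬S(z))

∃h ∃z (¬L(h) ∨ ¬S(z))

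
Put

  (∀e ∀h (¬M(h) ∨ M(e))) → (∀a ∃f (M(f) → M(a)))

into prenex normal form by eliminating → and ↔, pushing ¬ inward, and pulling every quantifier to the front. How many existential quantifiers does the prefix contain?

3

Rewrite implications/biconditionals: A → B as ¬A ∨ B.
  ¬(∀e ∀h (¬M(h) ∨ M(e))) ∨ (∀a ∃f (¬M(f) ∨ M(a)))
Move each ¬ inward, flipping quantifiers it crosses:
  (∃e ∃h (M(h) ∧ ¬M(e))) ∨ (∀a ∃f (¬M(f) ∨ M(a)))
All bound variables are already distinct, so no renaming is needed.
Extract every quantifier outward, since the variables are now distinct and don't occur free across branches:
  ∃e ∃h ∀a ∃f (M(h) ∧ ¬M(e) ∨ ¬M(f) ∨ M(a))
The prefix is ∃e ∃h ∀a ∃f: 1 universal, 3 existential.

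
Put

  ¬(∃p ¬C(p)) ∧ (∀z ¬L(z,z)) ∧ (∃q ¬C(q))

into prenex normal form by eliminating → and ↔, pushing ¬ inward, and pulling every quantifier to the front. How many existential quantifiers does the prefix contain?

Drive negations inward (¬∀x A ≡ ∃x ¬A, ¬∃x A ≡ ∀x ¬A, De Morgan for ∧/∨):
  (∀p C(p)) ∧ (∀z ¬L(z,z)) ∧ (∃q ¬C(q))
Pull the quantifiers to the front (each side's bound variable is not free in the other side):
  ∀p ∀z ∃q (C(p) ∧ ¬L(z,z) ∧ ¬C(q))
The prefix is ∀p ∀z ∃q: 2 universal, 1 existential.

1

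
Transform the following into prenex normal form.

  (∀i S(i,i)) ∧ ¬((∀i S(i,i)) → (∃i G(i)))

∀i ∀r ∀w (S(i,i) ∧ S(r,r) ∧ ¬G(w))

Eliminate → and ↔ using ¬ and ∨.
  (∀i S(i,i)) ∧ ¬(¬(∀i S(i,i)) ∨ (∃i G(i)))
Push ¬ through the quantifiers and connectives to reach negation normal form:
  (∀i S(i,i)) ∧ (∀i S(i,i)) ∧ (∀i ¬G(i))
Rename bound variables to avoid capture: i↦r, i↦w.
  (∀i S(i,i)) ∧ (∀r S(r,r)) ∧ (∀w ¬G(w))
Extract every quantifier outward, since the variables are now distinct and don't occur free across branches:
  ∀i ∀r ∀w (S(i,i) ∧ S(r,r) ∧ ¬G(w))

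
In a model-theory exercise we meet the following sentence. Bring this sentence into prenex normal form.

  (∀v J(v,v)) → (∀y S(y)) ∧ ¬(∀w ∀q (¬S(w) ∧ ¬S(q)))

First replace A → B with ¬A ∨ B.
  ¬(∀v J(v,v)) ∨ (∀y S(y)) ∧ ¬(∀w ∀q (¬S(w) ∧ ¬S(q)))
Drive negations inward (¬∀x A ≡ ∃x ¬A, ¬∃x A ≡ ∀x ¬A, De Morgan for ∧/∨):
  (∃v ¬J(v,v)) ∨ (∀y S(y)) ∧ (∃w ∃q (S(w) ∨ S(q)))
All bound variables are already distinct, so no renaming is needed.
Pull the quantifiers to the front (each side's bound variable is not free in the other side):
  ∃v ∀y ∃w ∃q (¬J(v,v) ∨ S(y) ∧ (S(w) ∨ S(q)))

∃v ∀y ∃w ∃q (¬J(v,v) ∨ S(y) ∧ (S(w) ∨ S(q)))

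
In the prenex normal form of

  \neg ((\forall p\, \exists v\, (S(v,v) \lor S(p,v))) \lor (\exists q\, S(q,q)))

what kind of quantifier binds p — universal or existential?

existential

Drive negations inward (¬∀x A ≡ ∃x ¬A, ¬∃x A ≡ ∀x ¬A, De Morgan for ∧/∨):
  (\exists p\, \forall v\, (\neg S(v,v) \land \neg S(p,v))) \land (\forall q\, \neg S(q,q))
All bound variables are already distinct, so no renaming is needed.
Finally move all quantifiers to the prefix:
  \exists p\, \forall v\, \forall q\, (\neg S(v,v) \land \neg S(p,v) \land \neg S(q,q))
The quantifier \forall p sits under an odd number of negations, so it flips to \exists p.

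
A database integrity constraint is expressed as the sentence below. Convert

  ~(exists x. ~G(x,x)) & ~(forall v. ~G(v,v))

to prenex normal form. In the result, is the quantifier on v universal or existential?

Move each ¬ inward, flipping quantifiers it crosses:
  (forall x. G(x,x)) & (exists v. G(v,v))
Finally move all quantifiers to the prefix:
  forall x. exists v. (G(x,x) & G(v,v))
The quantifier forall v sits under an odd number of negations, so it flips to exists v.

existential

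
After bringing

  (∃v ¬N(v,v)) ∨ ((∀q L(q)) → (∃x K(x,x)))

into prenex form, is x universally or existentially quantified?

First replace A → B with ¬A ∨ B.
  (∃v ¬N(v,v)) ∨ ¬(∀q L(q)) ∨ (∃x K(x,x))
Move each ¬ inward, flipping quantifiers it crosses:
  (∃v ¬N(v,v)) ∨ (∃q ¬L(q)) ∨ (∃x K(x,x))
All bound variables are already distinct, so no renaming is needed.
Finally move all quantifiers to the prefix:
  ∃v ∃q ∃x (¬N(v,v) ∨ ¬L(q) ∨ K(x,x))
The quantifier ∃x sits under an even number of negations (counting the antecedent side of each →), so it remains existential.

existential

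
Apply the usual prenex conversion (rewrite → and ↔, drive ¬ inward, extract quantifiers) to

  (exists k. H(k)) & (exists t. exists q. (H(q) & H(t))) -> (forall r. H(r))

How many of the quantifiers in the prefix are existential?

0

Rewrite implications/biconditionals: A → B as ¬A ∨ B.
  ~((exists k. H(k)) & (exists t. exists q. (H(q) & H(t)))) | (forall r. H(r))
Move each ¬ inward, flipping quantifiers it crosses:
  (forall k. ~H(k)) | (forall t. forall q. (~H(q) | ~H(t))) | (forall r. H(r))
Pull the quantifiers to the front (each side's bound variable is not free in the other side):
  forall k. forall t. forall q. forall r. (~H(k) | ~H(q) | ~H(t) | H(r))
The prefix is forall k forall t forall q forall r: 4 universal, 0 existential.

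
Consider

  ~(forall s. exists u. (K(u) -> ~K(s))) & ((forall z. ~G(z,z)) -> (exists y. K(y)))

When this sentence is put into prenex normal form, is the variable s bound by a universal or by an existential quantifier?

Rewrite implications/biconditionals: A → B as ¬A ∨ B.
  ~(forall s. exists u. (~K(u) | ~K(s))) & (~(forall z. ~G(z,z)) | (exists y. K(y)))
Drive negations inward (¬∀x A ≡ ∃x ¬A, ¬∃x A ≡ ∀x ¬A, De Morgan for ∧/∨):
  (exists s. forall u. (K(u) & K(s))) & ((exists z. G(z,z)) | (exists y. K(y)))
Extract every quantifier outward, since the variables are now distinct and don't occur free across branches:
  exists s. forall u. exists z. exists y. (K(u) & K(s) & (G(z,z) | K(y)))
The quantifier forall s sits under an odd number of negations (counting the antecedent side of each →), so it flips to exists s.

existential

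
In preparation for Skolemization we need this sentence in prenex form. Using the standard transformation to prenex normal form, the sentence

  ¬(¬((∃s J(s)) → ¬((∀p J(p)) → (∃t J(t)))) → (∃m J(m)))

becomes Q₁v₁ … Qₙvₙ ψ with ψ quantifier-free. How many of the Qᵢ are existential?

Rewrite implications/biconditionals: A → B as ¬A ∨ B.
  ¬(¬¬(¬(∃s J(s)) ∨ ¬(¬(∀p J(p)) ∨ (∃t J(t)))) ∨ (∃m J(m)))
Move each ¬ inward, flipping quantifiers it crosses:
  (∃s J(s)) ∧ ((∃p ¬J(p)) ∨ (∃t J(t))) ∧ (∀m ¬J(m))
Extract every quantifier outward, since the variables are now distinct and don't occur free across branches:
  ∃s ∃p ∃t ∀m (J(s) ∧ (¬J(p) ∨ J(t)) ∧ ¬J(m))
The prefix is ∃s ∃p ∃t ∀m: 1 universal, 3 existential.

3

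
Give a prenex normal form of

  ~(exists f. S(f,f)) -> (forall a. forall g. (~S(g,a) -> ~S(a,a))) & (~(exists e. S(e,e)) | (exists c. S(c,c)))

First replace A → B with ¬A ∨ B.
  ~~(exists f. S(f,f)) | (forall a. forall g. (~~S(g,a) | ~S(a,a))) & (~(exists e. S(e,e)) | (exists c. S(c,c)))
Push ¬ through the quantifiers and connectives to reach negation normal form:
  (exists f. S(f,f)) | (forall a. forall g. (S(g,a) | ~S(a,a))) & ((forall e. ~S(e,e)) | (exists c. S(c,c)))
Finally move all quantifiers to the prefix:
  exists f. forall a. forall g. forall e. exists c. (S(f,f) | (S(g,a) | ~S(a,a)) & (~S(e,e) | S(c,c)))

exists f. forall a. forall g. forall e. exists c. (S(f,f) | (S(g,a) | ~S(a,a)) & (~S(e,e) | S(c,c)))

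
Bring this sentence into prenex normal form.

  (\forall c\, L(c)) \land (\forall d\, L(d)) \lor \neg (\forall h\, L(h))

Push ¬ through the quantifiers and connectives to reach negation normal form:
  (\forall c\, L(c)) \land (\forall d\, L(d)) \lor (\exists h\, \neg L(h))
Extract every quantifier outward, since the variables are now distinct and don't occur free across branches:
  \forall c\, \forall d\, \exists h\, (L(c) \land L(d) \lor \neg L(h))

\forall c\, \forall d\, \exists h\, (L(c) \land L(d) \lor \neg L(h))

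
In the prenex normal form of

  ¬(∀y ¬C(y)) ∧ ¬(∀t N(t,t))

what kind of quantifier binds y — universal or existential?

existential

Move each ¬ inward, flipping quantifiers it crosses:
  (∃y C(y)) ∧ (∃t ¬N(t,t))
All bound variables are already distinct, so no renaming is needed.
Pull the quantifiers to the front (each side's bound variable is not free in the other side):
  ∃y ∃t (C(y) ∧ ¬N(t,t))
The quantifier ∀y sits under an odd number of negations, so it flips to ∃y.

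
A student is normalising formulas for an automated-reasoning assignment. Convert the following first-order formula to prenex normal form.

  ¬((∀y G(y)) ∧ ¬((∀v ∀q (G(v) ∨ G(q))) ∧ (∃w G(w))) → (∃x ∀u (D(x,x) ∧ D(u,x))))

∀y ∃v ∃q ∀w ∀x ∃u (G(y) ∧ (¬G(v) ∧ ¬G(q) ∨ ¬G(w)) ∧ (¬D(x,x) ∨ ¬D(u,x)))

Eliminate → and ↔ using ¬ and ∨.
  ¬(¬((∀y G(y)) ∧ ¬((∀v ∀q (G(v) ∨ G(q))) ∧ (∃w G(w)))) ∨ (∃x ∀u (D(x,x) ∧ D(u,x))))
Move each ¬ inward, flipping quantifiers it crosses:
  (∀y G(y)) ∧ ((∃v ∃q (¬G(v) ∧ ¬G(q))) ∨ (∀w ¬G(w))) ∧ (∀x ∃u (¬D(x,x) ∨ ¬D(u,x)))
Extract every quantifier outward, since the variables are now distinct and don't occur free across branches:
  ∀y ∃v ∃q ∀w ∀x ∃u (G(y) ∧ (¬G(v) ∧ ¬G(q) ∨ ¬G(w)) ∧ (¬D(x,x) ∨ ¬D(u,x)))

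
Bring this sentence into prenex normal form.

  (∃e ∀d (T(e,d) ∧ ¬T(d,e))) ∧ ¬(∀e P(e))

Push ¬ through the quantifiers and connectives to reach negation normal form:
  (∃e ∀d (T(e,d) ∧ ¬T(d,e))) ∧ (∃e ¬P(e))
Rename bound variables to avoid capture: e↦q.
  (∃e ∀d (T(e,d) ∧ ¬T(d,e))) ∧ (∃q ¬P(q))
Finally move all quantifiers to the prefix:
  ∃e ∀d ∃q (T(e,d) ∧ ¬T(d,e) ∧ ¬P(q))

∃e ∀d ∃q (T(e,d) ∧ ¬T(d,e) ∧ ¬P(q))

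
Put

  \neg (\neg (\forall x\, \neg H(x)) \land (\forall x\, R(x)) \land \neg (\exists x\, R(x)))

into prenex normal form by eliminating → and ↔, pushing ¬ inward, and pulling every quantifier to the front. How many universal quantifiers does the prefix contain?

1

Push ¬ through the quantifiers and connectives to reach negation normal form:
  (\forall x\, \neg H(x)) \lor (\exists x\, \neg R(x)) \lor (\exists x\, R(x))
Give each quantifier a distinct variable: x↦u1, x↦s.
  (\forall x\, \neg H(x)) \lor (\exists u1\, \neg R(u1)) \lor (\exists s\, R(s))
Pull the quantifiers to the front (each side's bound variable is not free in the other side):
  \forall x\, \exists u1\, \exists s\, (\neg H(x) \lor \neg R(u1) \lor R(s))
The prefix is \forall x \exists u1 \exists s: 1 universal, 2 existential.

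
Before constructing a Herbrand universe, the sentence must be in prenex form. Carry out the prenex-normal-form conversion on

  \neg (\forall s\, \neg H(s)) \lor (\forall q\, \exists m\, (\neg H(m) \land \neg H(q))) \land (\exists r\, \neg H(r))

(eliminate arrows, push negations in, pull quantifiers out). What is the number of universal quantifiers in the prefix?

1

Push ¬ through the quantifiers and connectives to reach negation normal form:
  (\exists s\, H(s)) \lor (\forall q\, \exists m\, (\neg H(m) \land \neg H(q))) \land (\exists r\, \neg H(r))
Pull the quantifiers to the front (each side's bound variable is not free in the other side):
  \exists s\, \forall q\, \exists m\, \exists r\, (H(s) \lor \neg H(m) \land \neg H(q) \land \neg H(r))
The prefix is \exists s \forall q \exists m \exists r: 1 universal, 3 existential.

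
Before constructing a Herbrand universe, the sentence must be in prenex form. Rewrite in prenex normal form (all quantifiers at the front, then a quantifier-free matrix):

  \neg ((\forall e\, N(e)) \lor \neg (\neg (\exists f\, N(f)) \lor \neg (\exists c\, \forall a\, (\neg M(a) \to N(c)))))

\exists e\, \forall f\, \forall c\, \exists a\, (\neg N(e) \land (\neg N(f) \lor \neg M(a) \land \neg N(c)))

First replace A → B with ¬A ∨ B.
  \neg ((\forall e\, N(e)) \lor \neg (\neg (\exists f\, N(f)) \lor \neg (\exists c\, \forall a\, (\neg \neg M(a) \lor N(c)))))
Move each ¬ inward, flipping quantifiers it crosses:
  (\exists e\, \neg N(e)) \land ((\forall f\, \neg N(f)) \lor (\forall c\, \exists a\, (\neg M(a) \land \neg N(c))))
All bound variables are already distinct, so no renaming is needed.
Pull the quantifiers to the front (each side's bound variable is not free in the other side):
  \exists e\, \forall f\, \forall c\, \exists a\, (\neg N(e) \land (\neg N(f) \lor \neg M(a) \land \neg N(c)))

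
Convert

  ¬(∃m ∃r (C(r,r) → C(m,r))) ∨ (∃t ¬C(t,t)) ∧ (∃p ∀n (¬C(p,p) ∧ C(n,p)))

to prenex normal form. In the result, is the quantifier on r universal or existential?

Rewrite implications/biconditionals: A → B as ¬A ∨ B.
  ¬(∃m ∃r (¬C(r,r) ∨ C(m,r))) ∨ (∃t ¬C(t,t)) ∧ (∃p ∀n (¬C(p,p) ∧ C(n,p)))
Drive negations inward (¬∀x A ≡ ∃x ¬A, ¬∃x A ≡ ∀x ¬A, De Morgan for ∧/∨):
  (∀m ∀r (C(r,r) ∧ ¬C(m,r))) ∨ (∃t ¬C(t,t)) ∧ (∃p ∀n (¬C(p,p) ∧ C(n,p)))
Finally move all quantifiers to the prefix:
  ∀m ∀r ∃t ∃p ∀n (C(r,r) ∧ ¬C(m,r) ∨ ¬C(t,t) ∧ ¬C(p,p) ∧ C(n,p))
The quantifier ∃r sits under an odd number of negations (counting the antecedent side of each →), so it flips to ∀r.

universal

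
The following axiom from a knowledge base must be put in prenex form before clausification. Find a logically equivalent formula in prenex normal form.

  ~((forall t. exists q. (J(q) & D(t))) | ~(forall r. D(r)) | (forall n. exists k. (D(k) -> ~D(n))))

exists t. forall q. forall r. exists n. forall k. ((~J(q) | ~D(t)) & D(r) & D(k) & D(n))

Rewrite implications/biconditionals: A → B as ¬A ∨ B.
  ~((forall t. exists q. (J(q) & D(t))) | ~(forall r. D(r)) | (forall n. exists k. (~D(k) | ~D(n))))
Push ¬ through the quantifiers and connectives to reach negation normal form:
  (exists t. forall q. (~J(q) | ~D(t))) & (forall r. D(r)) & (exists n. forall k. (D(k) & D(n)))
Pull the quantifiers to the front (each side's bound variable is not free in the other side):
  exists t. forall q. forall r. exists n. forall k. ((~J(q) | ~D(t)) & D(r) & D(k) & D(n))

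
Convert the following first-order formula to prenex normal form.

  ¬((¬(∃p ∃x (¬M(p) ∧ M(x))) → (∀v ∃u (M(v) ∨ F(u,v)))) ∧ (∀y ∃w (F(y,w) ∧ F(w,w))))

∀p ∀x ∃v ∀u ∃y ∀w ((M(p) ∨ ¬M(x)) ∧ ¬M(v) ∧ ¬F(u,v) ∨ ¬F(y,w) ∨ ¬F(w,w))

First replace A → B with ¬A ∨ B.
  ¬((¬¬(∃p ∃x (¬M(p) ∧ M(x))) ∨ (∀v ∃u (M(v) ∨ F(u,v)))) ∧ (∀y ∃w (F(y,w) ∧ F(w,w))))
Drive negations inward (¬∀x A ≡ ∃x ¬A, ¬∃x A ≡ ∀x ¬A, De Morgan for ∧/∨):
  (∀p ∀x (M(p) ∨ ¬M(x))) ∧ (∃v ∀u (¬M(v) ∧ ¬F(u,v))) ∨ (∃y ∀w (¬F(y,w) ∨ ¬F(w,w)))
Extract every quantifier outward, since the variables are now distinct and don't occur free across branches:
  ∀p ∀x ∃v ∀u ∃y ∀w ((M(p) ∨ ¬M(x)) ∧ ¬M(v) ∧ ¬F(u,v) ∨ ¬F(y,w) ∨ ¬F(w,w))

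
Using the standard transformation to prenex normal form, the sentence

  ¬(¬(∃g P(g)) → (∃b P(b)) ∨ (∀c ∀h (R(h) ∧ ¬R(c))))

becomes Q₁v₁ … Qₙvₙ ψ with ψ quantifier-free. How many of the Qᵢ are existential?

2

Eliminate → and ↔ using ¬ and ∨.
  ¬(¬¬(∃g P(g)) ∨ (∃b P(b)) ∨ (∀c ∀h (R(h) ∧ ¬R(c))))
Drive negations inward (¬∀x A ≡ ∃x ¬A, ¬∃x A ≡ ∀x ¬A, De Morgan for ∧/∨):
  (∀g ¬P(g)) ∧ (∀b ¬P(b)) ∧ (∃c ∃h (¬R(h) ∨ R(c)))
Finally move all quantifiers to the prefix:
  ∀g ∀b ∃c ∃h (¬P(g) ∧ ¬P(b) ∧ (¬R(h) ∨ R(c)))
The prefix is ∀g ∀b ∃c ∃h: 2 universal, 2 existential.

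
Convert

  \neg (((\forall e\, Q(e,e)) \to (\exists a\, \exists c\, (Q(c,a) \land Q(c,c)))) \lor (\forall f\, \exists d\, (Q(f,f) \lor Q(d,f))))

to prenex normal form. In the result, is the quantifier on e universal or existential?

Rewrite implications/biconditionals: A → B as ¬A ∨ B.
  \neg (\neg (\forall e\, Q(e,e)) \lor (\exists a\, \exists c\, (Q(c,a) \land Q(c,c))) \lor (\forall f\, \exists d\, (Q(f,f) \lor Q(d,f))))
Drive negations inward (¬∀x A ≡ ∃x ¬A, ¬∃x A ≡ ∀x ¬A, De Morgan for ∧/∨):
  (\forall e\, Q(e,e)) \land (\forall a\, \forall c\, (\neg Q(c,a) \lor \neg Q(c,c))) \land (\exists f\, \forall d\, (\neg Q(f,f) \land \neg Q(d,f)))
Extract every quantifier outward, since the variables are now distinct and don't occur free across branches:
  \forall e\, \forall a\, \forall c\, \exists f\, \forall d\, (Q(e,e) \land (\neg Q(c,a) \lor \neg Q(c,c)) \land \neg Q(f,f) \land \neg Q(d,f))
The quantifier \forall e sits under an even number of negations (counting the antecedent side of each →), so it remains universal.

universal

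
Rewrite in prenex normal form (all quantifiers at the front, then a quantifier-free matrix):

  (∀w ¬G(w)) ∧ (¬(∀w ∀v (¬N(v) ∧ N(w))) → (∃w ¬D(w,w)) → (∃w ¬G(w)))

∀w ∀c ∀v ∀x ∃u1 (¬G(w) ∧ (¬N(v) ∧ N(c) ∨ D(x,x) ∨ ¬G(u1)))

First replace A → B with ¬A ∨ B.
  (∀w ¬G(w)) ∧ (¬¬(∀w ∀v (¬N(v) ∧ N(w))) ∨ ¬(∃w ¬D(w,w)) ∨ (∃w ¬G(w)))
Drive negations inward (¬∀x A ≡ ∃x ¬A, ¬∃x A ≡ ∀x ¬A, De Morgan for ∧/∨):
  (∀w ¬G(w)) ∧ ((∀w ∀v (¬N(v) ∧ N(w))) ∨ (∀w D(w,w)) ∨ (∃w ¬G(w)))
Give each quantifier a distinct variable: w↦c, w↦x, w↦u1.
  (∀w ¬G(w)) ∧ ((∀c ∀v (¬N(v) ∧ N(c))) ∨ (∀x D(x,x)) ∨ (∃u1 ¬G(u1)))
Pull the quantifiers to the front (each side's bound variable is not free in the other side):
  ∀w ∀c ∀v ∀x ∃u1 (¬G(w) ∧ (¬N(v) ∧ N(c) ∨ D(x,x) ∨ ¬G(u1)))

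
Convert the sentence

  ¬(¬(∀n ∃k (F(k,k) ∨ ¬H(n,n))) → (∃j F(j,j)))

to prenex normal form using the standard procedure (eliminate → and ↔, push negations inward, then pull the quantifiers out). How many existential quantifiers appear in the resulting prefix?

Eliminate → and ↔ using ¬ and ∨.
  ¬(¬¬(∀n ∃k (F(k,k) ∨ ¬H(n,n))) ∨ (∃j F(j,j)))
Drive negations inward (¬∀x A ≡ ∃x ¬A, ¬∃x A ≡ ∀x ¬A, De Morgan for ∧/∨):
  (∃n ∀k (¬F(k,k) ∧ H(n,n))) ∧ (∀j ¬F(j,j))
All bound variables are already distinct, so no renaming is needed.
Pull the quantifiers to the front (each side's bound variable is not free in the other side):
  ∃n ∀k ∀j (¬F(k,k) ∧ H(n,n) ∧ ¬F(j,j))
The prefix is ∃n ∀k ∀j: 2 universal, 1 existential.

1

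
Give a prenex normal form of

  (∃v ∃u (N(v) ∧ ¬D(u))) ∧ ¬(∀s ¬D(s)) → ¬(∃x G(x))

First replace A → B with ¬A ∨ B.
  ¬((∃v ∃u (N(v) ∧ ¬D(u))) ∧ ¬(∀s ¬D(s))) ∨ ¬(∃x G(x))
Push ¬ through the quantifiers and connectives to reach negation normal form:
  (∀v ∀u (¬N(v) ∨ D(u))) ∨ (∀s ¬D(s)) ∨ (∀x ¬G(x))
All bound variables are already distinct, so no renaming is needed.
Pull the quantifiers to the front (each side's bound variable is not free in the other side):
  ∀v ∀u ∀s ∀x (¬N(v) ∨ D(u) ∨ ¬D(s) ∨ ¬G(x))

∀v ∀u ∀s ∀x (¬N(v) ∨ D(u) ∨ ¬D(s) ∨ ¬G(x))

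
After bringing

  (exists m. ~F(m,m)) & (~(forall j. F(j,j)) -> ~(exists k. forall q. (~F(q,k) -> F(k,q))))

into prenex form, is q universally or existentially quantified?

First replace A → B with ¬A ∨ B.
  (exists m. ~F(m,m)) & (~~(forall j. F(j,j)) | ~(exists k. forall q. (~~F(q,k) | F(k,q))))
Drive negations inward (¬∀x A ≡ ∃x ¬A, ¬∃x A ≡ ∀x ¬A, De Morgan for ∧/∨):
  (exists m. ~F(m,m)) & ((forall j. F(j,j)) | (forall k. exists q. (~F(q,k) & ~F(k,q))))
Pull the quantifiers to the front (each side's bound variable is not free in the other side):
  exists m. forall j. forall k. exists q. (~F(m,m) & (F(j,j) | ~F(q,k) & ~F(k,q)))
The quantifier forall q sits under an odd number of negations (counting the antecedent side of each →), so it flips to exists q.

existential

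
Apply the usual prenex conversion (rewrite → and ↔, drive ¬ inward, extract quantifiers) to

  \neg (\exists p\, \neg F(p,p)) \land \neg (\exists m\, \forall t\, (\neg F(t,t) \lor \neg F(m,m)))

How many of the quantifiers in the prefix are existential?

1

Drive negations inward (¬∀x A ≡ ∃x ¬A, ¬∃x A ≡ ∀x ¬A, De Morgan for ∧/∨):
  (\forall p\, F(p,p)) \land (\forall m\, \exists t\, (F(t,t) \land F(m,m)))
All bound variables are already distinct, so no renaming is needed.
Pull the quantifiers to the front (each side's bound variable is not free in the other side):
  \forall p\, \forall m\, \exists t\, (F(p,p) \land F(t,t) \land F(m,m))
The prefix is \forall p \forall m \exists t: 2 universal, 1 existential.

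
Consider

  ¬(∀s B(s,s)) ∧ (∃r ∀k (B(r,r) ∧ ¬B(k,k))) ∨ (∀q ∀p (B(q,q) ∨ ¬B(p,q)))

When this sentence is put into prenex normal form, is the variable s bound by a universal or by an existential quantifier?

existential

Move each ¬ inward, flipping quantifiers it crosses:
  (∃s ¬B(s,s)) ∧ (∃r ∀k (B(r,r) ∧ ¬B(k,k))) ∨ (∀q ∀p (B(q,q) ∨ ¬B(p,q)))
Pull the quantifiers to the front (each side's bound variable is not free in the other side):
  ∃s ∃r ∀k ∀q ∀p (¬B(s,s) ∧ B(r,r) ∧ ¬B(k,k) ∨ B(q,q) ∨ ¬B(p,q))
The quantifier ∀s sits under an odd number of negations, so it flips to ∃s.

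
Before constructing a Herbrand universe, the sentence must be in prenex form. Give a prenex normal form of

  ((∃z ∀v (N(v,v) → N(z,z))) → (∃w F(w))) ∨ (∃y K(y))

Rewrite implications/biconditionals: A → B as ¬A ∨ B.
  ¬(∃z ∀v (¬N(v,v) ∨ N(z,z))) ∨ (∃w F(w)) ∨ (∃y K(y))
Drive negations inward (¬∀x A ≡ ∃x ¬A, ¬∃x A ≡ ∀x ¬A, De Morgan for ∧/∨):
  (∀z ∃v (N(v,v) ∧ ¬N(z,z))) ∨ (∃w F(w)) ∨ (∃y K(y))
All bound variables are already distinct, so no renaming is needed.
Pull the quantifiers to the front (each side's bound variable is not free in the other side):
  ∀z ∃v ∃w ∃y (N(v,v) ∧ ¬N(z,z) ∨ F(w) ∨ K(y))

∀z ∃v ∃w ∃y (N(v,v) ∧ ¬N(z,z) ∨ F(w) ∨ K(y))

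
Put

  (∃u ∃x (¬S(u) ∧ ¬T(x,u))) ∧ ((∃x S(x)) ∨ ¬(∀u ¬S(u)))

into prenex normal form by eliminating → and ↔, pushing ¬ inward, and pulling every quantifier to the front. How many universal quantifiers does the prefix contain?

Drive negations inward (¬∀x A ≡ ∃x ¬A, ¬∃x A ≡ ∀x ¬A, De Morgan for ∧/∨):
  (∃u ∃x (¬S(u) ∧ ¬T(x,u))) ∧ ((∃x S(x)) ∨ (∃u S(u)))
Rename bound variables to avoid capture: x↦u1, u↦y.
  (∃u ∃x (¬S(u) ∧ ¬T(x,u))) ∧ ((∃u1 S(u1)) ∨ (∃y S(y)))
Finally move all quantifiers to the prefix:
  ∃u ∃x ∃u1 ∃y (¬S(u) ∧ ¬T(x,u) ∧ (S(u1) ∨ S(y)))
The prefix is ∃u ∃x ∃u1 ∃y: 0 universal, 4 existential.

0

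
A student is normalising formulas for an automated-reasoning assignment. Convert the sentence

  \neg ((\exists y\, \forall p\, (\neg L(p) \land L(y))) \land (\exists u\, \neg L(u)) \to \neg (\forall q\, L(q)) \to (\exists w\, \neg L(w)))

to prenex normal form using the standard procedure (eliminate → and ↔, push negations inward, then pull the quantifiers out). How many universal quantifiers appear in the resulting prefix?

2

First replace A → B with ¬A ∨ B.
  \neg (\neg ((\exists y\, \forall p\, (\neg L(p) \land L(y))) \land (\exists u\, \neg L(u))) \lor \neg \neg (\forall q\, L(q)) \lor (\exists w\, \neg L(w)))
Push ¬ through the quantifiers and connectives to reach negation normal form:
  (\exists y\, \forall p\, (\neg L(p) \land L(y))) \land (\exists u\, \neg L(u)) \land (\exists q\, \neg L(q)) \land (\forall w\, L(w))
All bound variables are already distinct, so no renaming is needed.
Finally move all quantifiers to the prefix:
  \exists y\, \forall p\, \exists u\, \exists q\, \forall w\, (\neg L(p) \land L(y) \land \neg L(u) \land \neg L(q) \land L(w))
The prefix is \exists y \forall p \exists u \exists q \forall w: 2 universal, 3 existential.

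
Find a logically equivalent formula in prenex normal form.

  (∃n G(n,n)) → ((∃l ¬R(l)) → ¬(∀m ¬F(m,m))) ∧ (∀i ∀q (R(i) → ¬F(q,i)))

Rewrite implications/biconditionals: A → B as ¬A ∨ B.
  ¬(∃n G(n,n)) ∨ (¬(∃l ¬R(l)) ∨ ¬(∀m ¬F(m,m))) ∧ (∀i ∀q (¬R(i) ∨ ¬F(q,i)))
Move each ¬ inward, flipping quantifiers it crosses:
  (∀n ¬G(n,n)) ∨ ((∀l R(l)) ∨ (∃m F(m,m))) ∧ (∀i ∀q (¬R(i) ∨ ¬F(q,i)))
Pull the quantifiers to the front (each side's bound variable is not free in the other side):
  ∀n ∀l ∃m ∀i ∀q (¬G(n,n) ∨ (R(l) ∨ F(m,m)) ∧ (¬R(i) ∨ ¬F(q,i)))

∀n ∀l ∃m ∀i ∀q (¬G(n,n) ∨ (R(l) ∨ F(m,m)) ∧ (¬R(i) ∨ ¬F(q,i)))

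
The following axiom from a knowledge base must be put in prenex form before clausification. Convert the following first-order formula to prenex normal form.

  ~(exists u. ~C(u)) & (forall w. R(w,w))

Drive negations inward (¬∀x A ≡ ∃x ¬A, ¬∃x A ≡ ∀x ¬A, De Morgan for ∧/∨):
  (forall u. C(u)) & (forall w. R(w,w))
All bound variables are already distinct, so no renaming is needed.
Pull the quantifiers to the front (each side's bound variable is not free in the other side):
  forall u. forall w. (C(u) & R(w,w))

forall u. forall w. (C(u) & R(w,w))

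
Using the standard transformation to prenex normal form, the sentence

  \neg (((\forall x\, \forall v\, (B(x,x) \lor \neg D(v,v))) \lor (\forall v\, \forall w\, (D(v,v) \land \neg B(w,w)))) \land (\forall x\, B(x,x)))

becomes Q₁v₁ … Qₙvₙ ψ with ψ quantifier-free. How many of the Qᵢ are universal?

0

Drive negations inward (¬∀x A ≡ ∃x ¬A, ¬∃x A ≡ ∀x ¬A, De Morgan for ∧/∨):
  (\exists x\, \exists v\, (\neg B(x,x) \land D(v,v))) \land (\exists v\, \exists w\, (\neg D(v,v) \lor B(w,w))) \lor (\exists x\, \neg B(x,x))
Rename bound variables to avoid capture: v↦y, x↦z.
  (\exists x\, \exists v\, (\neg B(x,x) \land D(v,v))) \land (\exists y\, \exists w\, (\neg D(y,y) \lor B(w,w))) \lor (\exists z\, \neg B(z,z))
Pull the quantifiers to the front (each side's bound variable is not free in the other side):
  \exists x\, \exists v\, \exists y\, \exists w\, \exists z\, (\neg B(x,x) \land D(v,v) \land (\neg D(y,y) \lor B(w,w)) \lor \neg B(z,z))
The prefix is \exists x \exists v \exists y \exists w \exists z: 0 universal, 5 existential.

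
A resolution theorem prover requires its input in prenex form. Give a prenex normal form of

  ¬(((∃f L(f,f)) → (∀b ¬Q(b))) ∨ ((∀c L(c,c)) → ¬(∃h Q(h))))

Eliminate → and ↔ using ¬ and ∨.
  ¬(¬(∃f L(f,f)) ∨ (∀b ¬Q(b)) ∨ ¬(∀c L(c,c)) ∨ ¬(∃h Q(h)))
Move each ¬ inward, flipping quantifiers it crosses:
  (∃f L(f,f)) ∧ (∃b Q(b)) ∧ (∀c L(c,c)) ∧ (∃h Q(h))
All bound variables are already distinct, so no renaming is needed.
Finally move all quantifiers to the prefix:
  ∃f ∃b ∀c ∃h (L(f,f) ∧ Q(b) ∧ L(c,c) ∧ Q(h))

∃f ∃b ∀c ∃h (L(f,f) ∧ Q(b) ∧ L(c,c) ∧ Q(h))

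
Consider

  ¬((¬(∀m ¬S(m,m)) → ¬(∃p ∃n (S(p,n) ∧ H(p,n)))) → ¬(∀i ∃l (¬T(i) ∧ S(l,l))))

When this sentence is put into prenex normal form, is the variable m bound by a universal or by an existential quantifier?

Eliminate → and ↔ using ¬ and ∨.
  ¬(¬(¬¬(∀m ¬S(m,m)) ∨ ¬(∃p ∃n (S(p,n) ∧ H(p,n)))) ∨ ¬(∀i ∃l (¬T(i) ∧ S(l,l))))
Push ¬ through the quantifiers and connectives to reach negation normal form:
  ((∀m ¬S(m,m)) ∨ (∀p ∀n (¬S(p,n) ∨ ¬H(p,n)))) ∧ (∀i ∃l (¬T(i) ∧ S(l,l)))
Extract every quantifier outward, since the variables are now distinct and don't occur free across branches:
  ∀m ∀p ∀n ∀i ∃l ((¬S(m,m) ∨ ¬S(p,n) ∨ ¬H(p,n)) ∧ ¬T(i) ∧ S(l,l))
The quantifier ∀m sits under an even number of negations (counting the antecedent side of each →), so it remains universal.

universal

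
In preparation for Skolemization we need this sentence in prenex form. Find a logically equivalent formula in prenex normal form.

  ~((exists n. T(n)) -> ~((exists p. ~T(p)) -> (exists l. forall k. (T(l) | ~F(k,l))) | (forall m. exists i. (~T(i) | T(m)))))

First replace A → B with ¬A ∨ B.
  ~(~(exists n. T(n)) | ~(~(exists p. ~T(p)) | (exists l. forall k. (T(l) | ~F(k,l))) | (forall m. exists i. (~T(i) | T(m)))))
Drive negations inward (¬∀x A ≡ ∃x ¬A, ¬∃x A ≡ ∀x ¬A, De Morgan for ∧/∨):
  (exists n. T(n)) & ((forall p. T(p)) | (exists l. forall k. (T(l) | ~F(k,l))) | (forall m. exists i. (~T(i) | T(m))))
Finally move all quantifiers to the prefix:
  exists n. forall p. exists l. forall k. forall m. exists i. (T(n) & (T(p) | T(l) | ~F(k,l) | ~T(i) | T(m)))

exists n. forall p. exists l. forall k. forall m. exists i. (T(n) & (T(p) | T(l) | ~F(k,l) | ~T(i) | T(m)))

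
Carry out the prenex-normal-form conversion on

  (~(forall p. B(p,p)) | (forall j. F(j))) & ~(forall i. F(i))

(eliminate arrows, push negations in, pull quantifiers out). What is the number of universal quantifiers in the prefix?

1

Push ¬ through the quantifiers and connectives to reach negation normal form:
  ((exists p. ~B(p,p)) | (forall j. F(j))) & (exists i. ~F(i))
All bound variables are already distinct, so no renaming is needed.
Extract every quantifier outward, since the variables are now distinct and don't occur free across branches:
  exists p. forall j. exists i. ((~B(p,p) | F(j)) & ~F(i))
The prefix is exists p forall j exists i: 1 universal, 2 existential.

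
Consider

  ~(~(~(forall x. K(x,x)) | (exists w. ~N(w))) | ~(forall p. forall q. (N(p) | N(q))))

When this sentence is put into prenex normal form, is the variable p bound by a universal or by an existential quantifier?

universal

Drive negations inward (¬∀x A ≡ ∃x ¬A, ¬∃x A ≡ ∀x ¬A, De Morgan for ∧/∨):
  ((exists x. ~K(x,x)) | (exists w. ~N(w))) & (forall p. forall q. (N(p) | N(q)))
All bound variables are already distinct, so no renaming is needed.
Extract every quantifier outward, since the variables are now distinct and don't occur free across branches:
  exists x. exists w. forall p. forall q. ((~K(x,x) | ~N(w)) & (N(p) | N(q)))
The quantifier forall p sits under an even number of negations, so it remains universal.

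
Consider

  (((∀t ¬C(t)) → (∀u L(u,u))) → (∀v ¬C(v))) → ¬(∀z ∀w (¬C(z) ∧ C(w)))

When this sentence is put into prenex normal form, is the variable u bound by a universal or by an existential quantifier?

First replace A → B with ¬A ∨ B.
  ¬(¬(¬(∀t ¬C(t)) ∨ (∀u L(u,u))) ∨ (∀v ¬C(v))) ∨ ¬(∀z ∀w (¬C(z) ∧ C(w)))
Push ¬ through the quantifiers and connectives to reach negation normal form:
  ((∃t C(t)) ∨ (∀u L(u,u))) ∧ (∃v C(v)) ∨ (∃z ∃w (C(z) ∨ ¬C(w)))
All bound variables are already distinct, so no renaming is needed.
Pull the quantifiers to the front (each side's bound variable is not free in the other side):
  ∃t ∀u ∃v ∃z ∃w ((C(t) ∨ L(u,u)) ∧ C(v) ∨ C(z) ∨ ¬C(w))
The quantifier ∀u sits under an even number of negations (counting the antecedent side of each →), so it remains universal.

universal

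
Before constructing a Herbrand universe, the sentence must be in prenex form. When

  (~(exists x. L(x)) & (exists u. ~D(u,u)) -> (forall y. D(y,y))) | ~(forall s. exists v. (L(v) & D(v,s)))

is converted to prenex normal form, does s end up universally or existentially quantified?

Rewrite implications/biconditionals: A → B as ¬A ∨ B.
  ~(~(exists x. L(x)) & (exists u. ~D(u,u))) | (forall y. D(y,y)) | ~(forall s. exists v. (L(v) & D(v,s)))
Move each ¬ inward, flipping quantifiers it crosses:
  (exists x. L(x)) | (forall u. D(u,u)) | (forall y. D(y,y)) | (exists s. forall v. (~L(v) | ~D(v,s)))
All bound variables are already distinct, so no renaming is needed.
Finally move all quantifiers to the prefix:
  exists x. forall u. forall y. exists s. forall v. (L(x) | D(u,u) | D(y,y) | ~L(v) | ~D(v,s))
The quantifier forall s sits under an odd number of negations (counting the antecedent side of each →), so it flips to exists s.

existential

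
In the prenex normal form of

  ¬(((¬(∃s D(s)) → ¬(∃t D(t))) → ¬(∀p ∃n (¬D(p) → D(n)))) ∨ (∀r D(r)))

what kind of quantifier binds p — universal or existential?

First replace A → B with ¬A ∨ B.
  ¬(¬(¬¬(∃s D(s)) ∨ ¬(∃t D(t))) ∨ ¬(∀p ∃n (¬¬D(p) ∨ D(n))) ∨ (∀r D(r)))
Drive negations inward (¬∀x A ≡ ∃x ¬A, ¬∃x A ≡ ∀x ¬A, De Morgan for ∧/∨):
  ((∃s D(s)) ∨ (∀t ¬D(t))) ∧ (∀p ∃n (D(p) ∨ D(n))) ∧ (∃r ¬D(r))
Extract every quantifier outward, since the variables are now distinct and don't occur free across branches:
  ∃s ∀t ∀p ∃n ∃r ((D(s) ∨ ¬D(t)) ∧ (D(p) ∨ D(n)) ∧ ¬D(r))
The quantifier ∀p sits under an even number of negations (counting the antecedent side of each →), so it remains universal.

universal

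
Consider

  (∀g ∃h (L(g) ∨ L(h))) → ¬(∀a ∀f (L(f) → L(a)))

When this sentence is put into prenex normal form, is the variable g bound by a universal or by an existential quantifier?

existential

Rewrite implications/biconditionals: A → B as ¬A ∨ B.
  ¬(∀g ∃h (L(g) ∨ L(h))) ∨ ¬(∀a ∀f (¬L(f) ∨ L(a)))
Move each ¬ inward, flipping quantifiers it crosses:
  (∃g ∀h (¬L(g) ∧ ¬L(h))) ∨ (∃a ∃f (L(f) ∧ ¬L(a)))
All bound variables are already distinct, so no renaming is needed.
Finally move all quantifiers to the prefix:
  ∃g ∀h ∃a ∃f (¬L(g) ∧ ¬L(h) ∨ L(f) ∧ ¬L(a))
The quantifier ∀g sits under an odd number of negations (counting the antecedent side of each →), so it flips to ∃g.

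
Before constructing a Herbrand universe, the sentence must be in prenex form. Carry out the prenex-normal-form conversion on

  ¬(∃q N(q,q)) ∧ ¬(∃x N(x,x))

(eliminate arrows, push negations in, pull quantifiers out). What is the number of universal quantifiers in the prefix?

2

Drive negations inward (¬∀x A ≡ ∃x ¬A, ¬∃x A ≡ ∀x ¬A, De Morgan for ∧/∨):
  (∀q ¬N(q,q)) ∧ (∀x ¬N(x,x))
Pull the quantifiers to the front (each side's bound variable is not free in the other side):
  ∀q ∀x (¬N(q,q) ∧ ¬N(x,x))
The prefix is ∀q ∀x: 2 universal, 0 existential.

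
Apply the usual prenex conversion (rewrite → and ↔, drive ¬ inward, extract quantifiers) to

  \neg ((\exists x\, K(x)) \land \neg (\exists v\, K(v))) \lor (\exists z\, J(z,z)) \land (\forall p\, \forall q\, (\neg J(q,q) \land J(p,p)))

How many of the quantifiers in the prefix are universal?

Push ¬ through the quantifiers and connectives to reach negation normal form:
  (\forall x\, \neg K(x)) \lor (\exists v\, K(v)) \lor (\exists z\, J(z,z)) \land (\forall p\, \forall q\, (\neg J(q,q) \land J(p,p)))
All bound variables are already distinct, so no renaming is needed.
Finally move all quantifiers to the prefix:
  \forall x\, \exists v\, \exists z\, \forall p\, \forall q\, (\neg K(x) \lor K(v) \lor J(z,z) \land \neg J(q,q) \land J(p,p))
The prefix is \forall x \exists v \exists z \forall p \forall q: 3 universal, 2 existential.

3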